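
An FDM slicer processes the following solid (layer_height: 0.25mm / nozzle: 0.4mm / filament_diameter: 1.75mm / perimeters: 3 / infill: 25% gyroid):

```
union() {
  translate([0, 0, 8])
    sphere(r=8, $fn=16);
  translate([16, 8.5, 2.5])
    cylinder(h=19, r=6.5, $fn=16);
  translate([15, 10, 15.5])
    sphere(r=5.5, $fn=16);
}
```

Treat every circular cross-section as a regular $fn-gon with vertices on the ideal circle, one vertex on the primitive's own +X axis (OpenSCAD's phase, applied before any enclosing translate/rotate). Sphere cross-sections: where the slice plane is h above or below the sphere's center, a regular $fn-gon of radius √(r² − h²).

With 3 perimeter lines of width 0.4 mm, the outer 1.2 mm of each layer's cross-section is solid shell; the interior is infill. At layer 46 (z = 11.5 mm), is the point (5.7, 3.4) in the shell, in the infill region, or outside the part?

At z = 11.5 mm: the r=8 sphere contributes a regular 16-gon of circumradius √(8²−3.5²) = 7.194; the cylinder at (16, 8.5): section is a regular 16-gon, circumradius r=6.5; the sphere at (15, 10): section is a regular 16-gon, circumradius = √(r²−h²) = √(5.5²−4²) = 3.775; Taking the union: the regions partially overlap (shared area 43.63 mm²), so overlapping operands fuse into one piece — 2 connected regions. Overall, the cross-section has 2 separate islands. The nearest boundary edge runs (5.09, 5.09)→(6.65, 2.75); distance from the point to it = 0.43 mm. (Shell/infill is judged within the island containing the point — the largest one.) The point is inside the cross-section, 0.43 mm from the nearest boundary — within the 1.2 mm shell band (3 × 0.4).

shell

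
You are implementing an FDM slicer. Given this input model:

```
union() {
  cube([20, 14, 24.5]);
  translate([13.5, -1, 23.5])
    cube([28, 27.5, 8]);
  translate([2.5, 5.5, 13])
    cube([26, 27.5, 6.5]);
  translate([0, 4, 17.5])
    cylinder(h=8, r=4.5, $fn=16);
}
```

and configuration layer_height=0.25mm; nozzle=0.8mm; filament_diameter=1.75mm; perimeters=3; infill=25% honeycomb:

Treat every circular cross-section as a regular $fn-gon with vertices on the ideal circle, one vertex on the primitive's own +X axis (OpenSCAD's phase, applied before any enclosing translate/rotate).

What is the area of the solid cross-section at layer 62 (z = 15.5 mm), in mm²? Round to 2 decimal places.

At z = 15.5 mm: the 20×14 cube contributes its full rectangle (area 280.00 mm²); the cube at (13.5, -1) does not reach this height (z outside [23.5, 31.5]); the 26×27.5 cube at (2.5, 5.5) contributes its full rectangle (area 715.00 mm²); the cylinder at (0, 4) does not reach this height (z outside [17.5, 25.5]); Taking the union: the regions partially overlap — summed areas 995.00 mm² minus the doubly-counted overlap 148.75 mm² gives 846.25 mm² — area = 846.25 mm². Overall, the cross-section is a single solid region. Net area = 846.25 mm².

846.25 mm²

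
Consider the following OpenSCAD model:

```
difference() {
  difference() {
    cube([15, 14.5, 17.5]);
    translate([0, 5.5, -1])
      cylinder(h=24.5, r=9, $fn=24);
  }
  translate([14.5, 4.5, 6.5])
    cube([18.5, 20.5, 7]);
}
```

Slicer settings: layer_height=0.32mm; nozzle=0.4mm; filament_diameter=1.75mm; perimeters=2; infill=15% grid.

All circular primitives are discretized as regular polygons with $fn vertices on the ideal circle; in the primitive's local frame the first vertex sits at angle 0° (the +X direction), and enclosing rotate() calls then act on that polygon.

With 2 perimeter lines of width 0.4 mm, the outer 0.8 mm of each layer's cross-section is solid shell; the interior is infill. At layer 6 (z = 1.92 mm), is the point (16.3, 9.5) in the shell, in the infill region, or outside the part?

outside

At z = 1.92 mm: the cube is present — its section is the full 15×14.5 rectangle; the r=9 cylinder at (0, 5.5) contributes a regular 24-gon of circumradius 9; After the difference (first − rest): starting from the 15×14.5 cube, the r=9 cylinder at (0, 5.5) partially overlaps it — only the 108.80 mm² overlap (of its 251.57 mm²) is removed, clipping the outline — 1 connected region; the cube at (14.5, 4.5) is not intersected at this z (z outside [6.5, 13.5]); Subtracting the remaining from the first: none of the subtracted shapes is present at this height, so the result so far is unchanged — 1 connected region. Overall, the cross-section is a single solid region. The nearest boundary edge runs (15.00, 14.50)→(15.00, 0.00); distance from the point to it = 1.30 mm. The point is not inside any of the regions above, so it lies outside the cross-section (1.30 mm from the nearest boundary).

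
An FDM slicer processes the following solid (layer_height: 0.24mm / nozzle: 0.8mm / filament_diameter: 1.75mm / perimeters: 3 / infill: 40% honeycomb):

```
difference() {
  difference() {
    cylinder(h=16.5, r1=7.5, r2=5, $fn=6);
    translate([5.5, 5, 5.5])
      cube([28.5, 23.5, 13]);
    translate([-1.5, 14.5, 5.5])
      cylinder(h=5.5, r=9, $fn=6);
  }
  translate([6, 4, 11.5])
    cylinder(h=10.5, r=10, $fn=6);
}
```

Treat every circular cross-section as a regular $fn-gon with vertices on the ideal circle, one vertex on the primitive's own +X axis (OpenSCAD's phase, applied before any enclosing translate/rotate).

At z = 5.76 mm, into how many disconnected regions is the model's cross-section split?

At z = 5.76 mm: the cone (r1=7.5→r2=5) has section circumradius 6.627 here — a regular 6-gon; the 28.5×23.5 cube at (5.5, 5) contributes its full rectangle; the cylinder at (-1.5, 14.5): section is a regular 6-gon, circumradius r=9; After the difference (first − rest): starting from the cone, the 28.5×23.5 cube at (5.5, 5) misses the remaining region (no effect); the r=9 cylinder at (-1.5, 14.5) misses the remaining region (no effect) — 1 connected region; the cylinder at (6, 4) does not reach this height (z outside [11.5, 22]); Subtracting the remaining from the first: none of the subtracted shapes is present at this height, so the result so far is unchanged — 1 connected region. The result has 1 disconnected region.

1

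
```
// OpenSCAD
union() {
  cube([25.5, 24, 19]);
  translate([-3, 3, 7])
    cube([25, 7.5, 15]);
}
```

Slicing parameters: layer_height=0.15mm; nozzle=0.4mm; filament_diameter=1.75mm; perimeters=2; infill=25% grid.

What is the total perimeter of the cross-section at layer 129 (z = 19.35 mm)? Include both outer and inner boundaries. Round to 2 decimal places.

At z = 19.35 mm: the cube does not reach this height (z outside [0, 19]); the cube at (-3, 3) (footprint 25×7.5) is included at this height (perimeter 65.00 mm); Taking the union: only the 25×7.5 cube at (-3, 3) is present, so the union is just that shape — boundary = 65.00 mm. Overall, the cross-section is a single solid region. Total boundary length (outer) = 65.00 mm.

65.00 mm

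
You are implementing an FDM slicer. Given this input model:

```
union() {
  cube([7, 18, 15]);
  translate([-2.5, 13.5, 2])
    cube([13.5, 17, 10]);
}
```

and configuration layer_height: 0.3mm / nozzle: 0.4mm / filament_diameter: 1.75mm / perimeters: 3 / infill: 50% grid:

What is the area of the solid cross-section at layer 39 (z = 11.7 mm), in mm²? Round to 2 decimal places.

At z = 11.7 mm: the cube is present — its section is the full 7×18 rectangle (area 126.00 mm²); the cube at (-2.5, 13.5) is present — its section is the full 13.5×17 rectangle (area 229.50 mm²); Taking the union: the regions partially overlap — summed areas 355.50 mm² minus the doubly-counted overlap 31.50 mm² gives 324.00 mm² — area = 324.00 mm². Overall, the cross-section is a single solid region. Net area = 324.00 mm².

324.00 mm²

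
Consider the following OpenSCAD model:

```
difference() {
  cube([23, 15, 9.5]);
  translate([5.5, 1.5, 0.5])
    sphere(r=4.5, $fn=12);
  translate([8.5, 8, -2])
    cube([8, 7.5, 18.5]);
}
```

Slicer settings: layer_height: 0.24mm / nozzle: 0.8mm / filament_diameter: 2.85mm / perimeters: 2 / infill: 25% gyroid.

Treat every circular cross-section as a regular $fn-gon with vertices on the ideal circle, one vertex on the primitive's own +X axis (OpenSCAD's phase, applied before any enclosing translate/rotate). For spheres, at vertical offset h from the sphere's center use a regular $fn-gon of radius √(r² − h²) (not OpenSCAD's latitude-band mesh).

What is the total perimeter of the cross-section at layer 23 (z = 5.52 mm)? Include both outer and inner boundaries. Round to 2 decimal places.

90.00 mm

At z = 5.52 mm: the cube (footprint 23×15) is included at this height (perimeter 76.00 mm); the sphere at (5.5, 1.5) is absent (|z−center|=5.020 > r=4.5); the cube at (8.5, 8) (footprint 8×7.5) is included at this height (perimeter 31.00 mm); Subtracting the remaining from the first: starting from the 23×15 cube, the 8×7.5 cube at (8.5, 8) partially overlaps it — only the 56.00 mm² overlap (of its 60.00 mm²) is removed, clipping the outline — boundary = 90.00 mm. Overall, the cross-section is a single solid region. Total boundary length (outer) = 90.00 mm.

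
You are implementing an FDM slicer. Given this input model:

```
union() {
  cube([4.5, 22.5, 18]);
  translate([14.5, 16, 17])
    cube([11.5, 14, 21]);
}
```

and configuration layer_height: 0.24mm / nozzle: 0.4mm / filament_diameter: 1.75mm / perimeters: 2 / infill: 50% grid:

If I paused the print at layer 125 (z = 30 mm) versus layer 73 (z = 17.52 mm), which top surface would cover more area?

layer 73 (z = 17.52 mm)

Layer 125 (z = 30): the cube does not reach this height (z outside [0, 18]); the cube at (14.5, 16) (footprint 11.5×14) is included at this height (area 161.00 mm²); Combining (union): only the 11.5×14 cube at (14.5, 16) is present, so the union is just that shape — area = 161.00 mm². So its area = 161.00 mm². Layer 73 (z = 17.52): the cube is present — its section is the full 4.5×22.5 rectangle (area 101.25 mm²); the cube at (14.5, 16) (footprint 11.5×14) is included at this height (area 161.00 mm²); Merging all regions: the 2 present regions are separate (no shared area or edge), so areas and boundary lengths simply add and each stays a separate island — area = 262.25 mm². So its area = 262.25 mm². Layer 73 is larger (262.25 vs 161.00 mm²).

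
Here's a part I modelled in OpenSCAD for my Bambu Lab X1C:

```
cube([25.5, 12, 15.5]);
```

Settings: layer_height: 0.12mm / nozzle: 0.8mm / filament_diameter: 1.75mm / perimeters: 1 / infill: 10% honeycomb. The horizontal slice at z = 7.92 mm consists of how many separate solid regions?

1

At z = 7.92 mm: the 25.5×12 cube contributes its full rectangle. The result has 1 disconnected region.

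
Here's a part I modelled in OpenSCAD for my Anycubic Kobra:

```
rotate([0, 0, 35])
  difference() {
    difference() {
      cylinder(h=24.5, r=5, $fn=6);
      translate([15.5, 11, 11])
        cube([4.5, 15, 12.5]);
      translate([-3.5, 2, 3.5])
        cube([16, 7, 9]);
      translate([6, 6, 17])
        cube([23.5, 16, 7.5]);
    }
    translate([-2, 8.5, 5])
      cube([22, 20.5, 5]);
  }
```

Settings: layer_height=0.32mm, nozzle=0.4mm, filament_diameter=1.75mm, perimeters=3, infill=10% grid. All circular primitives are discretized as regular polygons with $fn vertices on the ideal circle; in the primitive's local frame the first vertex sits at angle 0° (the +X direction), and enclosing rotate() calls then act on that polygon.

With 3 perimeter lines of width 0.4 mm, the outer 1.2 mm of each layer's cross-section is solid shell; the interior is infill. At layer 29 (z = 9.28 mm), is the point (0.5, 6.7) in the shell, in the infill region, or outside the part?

At z = 9.28 mm: the r=5 cylinder gives a regular 6-gon of circumradius 5 (constant along its height); the cube at (15.5, 11) is absent (z outside [11, 23.5]); the 16×7 cube at (-3.5, 2) contributes its full rectangle; the cube at (6, 6) is not intersected at this z (z outside [17, 24.5]); After the difference (first − rest): starting from the r=5 cylinder, the 16×7 cube at (-3.5, 2) partially overlaps it — only the 14.68 mm² overlap (of its 112.00 mm²) is removed, clipping the outline — 1 connected region; the cube at (-2, 8.5) (footprint 22×20.5) is included at this height; After the difference (first − rest): starting from the result so far, the 22×20.5 cube at (-2, 8.5) misses the remaining region (no effect) — 1 connected region; (rotated 35° about Z; rotation is an isometry so areas/perimeters/island counts are preserved). Overall, the cross-section is a single solid region. Undo the 35° rotation: the query point maps to (4.253, 5.202) in the un-rotated model frame. The nearest boundary edge runs (-3.50, 2.00)→(3.85, 2.00); distance from the point to it = 3.23 mm. The point is not inside any of the regions above, so it lies outside the cross-section (3.23 mm from the nearest boundary).

outside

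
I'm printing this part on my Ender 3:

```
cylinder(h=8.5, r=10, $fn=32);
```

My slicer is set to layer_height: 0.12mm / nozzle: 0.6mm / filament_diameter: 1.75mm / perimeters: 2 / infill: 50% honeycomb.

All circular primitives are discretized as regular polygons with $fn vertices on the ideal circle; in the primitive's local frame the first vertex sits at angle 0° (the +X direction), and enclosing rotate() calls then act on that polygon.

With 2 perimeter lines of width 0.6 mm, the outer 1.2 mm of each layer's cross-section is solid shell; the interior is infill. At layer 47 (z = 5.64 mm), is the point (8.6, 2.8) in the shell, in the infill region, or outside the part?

shell

At z = 5.64 mm: the r=10 cylinder gives a regular 32-gon of circumradius 10 (constant along its height). Overall, the cross-section is a single solid region. The nearest boundary edge runs (9.81, 1.95)→(9.24, 3.83); distance from the point to it = 0.91 mm. The point is inside the cross-section, 0.91 mm from the nearest boundary — within the 1.2 mm shell band (2 × 0.6).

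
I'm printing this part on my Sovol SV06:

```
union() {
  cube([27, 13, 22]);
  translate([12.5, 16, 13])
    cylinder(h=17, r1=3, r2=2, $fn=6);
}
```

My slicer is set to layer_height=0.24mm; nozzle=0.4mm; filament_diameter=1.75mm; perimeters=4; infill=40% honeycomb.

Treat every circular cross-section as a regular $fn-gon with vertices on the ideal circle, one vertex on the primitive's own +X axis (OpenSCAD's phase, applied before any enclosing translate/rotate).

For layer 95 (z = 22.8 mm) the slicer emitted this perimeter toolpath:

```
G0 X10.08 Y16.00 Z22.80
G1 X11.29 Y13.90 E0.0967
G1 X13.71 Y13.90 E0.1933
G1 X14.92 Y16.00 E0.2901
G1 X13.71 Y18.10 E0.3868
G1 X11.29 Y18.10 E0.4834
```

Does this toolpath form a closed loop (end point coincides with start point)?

Start point (G0): (10.08, 16.00). End point (last G1): the path does not return to the start — open.

no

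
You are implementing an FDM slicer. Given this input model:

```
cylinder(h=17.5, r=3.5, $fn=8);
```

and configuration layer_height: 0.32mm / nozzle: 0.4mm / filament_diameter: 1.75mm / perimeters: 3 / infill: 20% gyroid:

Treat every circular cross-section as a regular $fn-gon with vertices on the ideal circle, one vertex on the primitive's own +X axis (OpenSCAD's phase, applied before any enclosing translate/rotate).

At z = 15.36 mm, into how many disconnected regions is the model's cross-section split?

1

At z = 15.36 mm: the r=3.5 cylinder contributes a regular 8-gon of circumradius 3.5. The result has 1 disconnected region.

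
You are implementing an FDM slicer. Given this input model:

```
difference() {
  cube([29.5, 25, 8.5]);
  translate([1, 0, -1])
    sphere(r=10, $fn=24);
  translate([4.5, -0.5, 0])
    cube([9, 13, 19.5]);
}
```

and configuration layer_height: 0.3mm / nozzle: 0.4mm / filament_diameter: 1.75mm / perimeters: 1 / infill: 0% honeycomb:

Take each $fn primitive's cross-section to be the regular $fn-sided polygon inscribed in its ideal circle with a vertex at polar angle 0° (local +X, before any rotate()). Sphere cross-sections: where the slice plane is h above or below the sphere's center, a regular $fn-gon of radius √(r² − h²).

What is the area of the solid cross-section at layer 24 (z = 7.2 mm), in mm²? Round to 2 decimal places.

600.76 mm²

At z = 7.2 mm: the 29.5×25 cube contributes its full rectangle (area 737.50 mm²); the r=10 sphere at (1, 0) contributes a regular 24-gon of circumradius √(10²−8.2²) = 5.724 (area = (24/2)·5.724²·sin(360°/24) = 101.75 mm²); the cube at (4.5, -0.5) is present — its section is the full 9×13 rectangle (area 117.00 mm²); Taking the first minus the rest: starting from the 29.5×25 cube (737.50 mm²), the r=10 sphere at (1, 0) partially overlaps it — only the 31.09 mm² overlap (of its 101.75 mm²) is removed, clipping the outline; the 9×13 cube at (4.5, -0.5) partially overlaps it — only the 105.64 mm² overlap (of its 117.00 mm²) is removed, clipping the outline — area = 600.76 mm². Overall, the cross-section is a single solid region. Net area = 600.76 mm².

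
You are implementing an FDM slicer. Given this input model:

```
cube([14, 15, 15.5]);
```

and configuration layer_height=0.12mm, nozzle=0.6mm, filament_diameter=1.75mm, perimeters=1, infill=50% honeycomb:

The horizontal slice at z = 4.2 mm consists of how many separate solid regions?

1

At z = 4.2 mm: the cube (footprint 14×15) is included at this height. The result has 1 disconnected region.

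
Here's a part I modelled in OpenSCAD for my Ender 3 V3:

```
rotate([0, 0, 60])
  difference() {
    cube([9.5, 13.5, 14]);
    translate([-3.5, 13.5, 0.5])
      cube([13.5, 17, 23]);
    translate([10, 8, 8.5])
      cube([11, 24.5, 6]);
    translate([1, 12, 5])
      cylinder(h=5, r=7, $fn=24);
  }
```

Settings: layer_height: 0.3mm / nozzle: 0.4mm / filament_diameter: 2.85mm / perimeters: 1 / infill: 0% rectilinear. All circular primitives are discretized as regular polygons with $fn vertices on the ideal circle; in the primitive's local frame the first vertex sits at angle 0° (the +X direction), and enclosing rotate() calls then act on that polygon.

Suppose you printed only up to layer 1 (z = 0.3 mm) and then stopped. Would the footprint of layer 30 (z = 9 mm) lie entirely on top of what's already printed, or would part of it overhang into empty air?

entirely on top

Compare the two slices. At z = 0.3: the cube is present — its section is the full 9.5×13.5 rectangle (area 128.25 mm²); the cube at (-3.5, 13.5) does not reach this height (z outside [0.5, 23.5]); the cube at (10, 8) does not reach this height (z outside [8.5, 14.5]); the cylinder at (1, 12) does not reach this height (z outside [5, 10]); Subtracting the remaining from the first: none of the subtracted shapes is present at this height, so the 9.5×13.5 cube is unchanged — area = 128.25 mm²; (rotated 60° about Z; rotation is an isometry so areas/perimeters/island counts are preserved). At z = 9: the 9.5×13.5 cube contributes its full rectangle (area 128.25 mm²); the cube at (-3.5, 13.5) (footprint 13.5×17) is included at this height (area 229.50 mm²); the cube at (10, 8) (footprint 11×24.5) is included at this height (area 269.50 mm²); the r=7 cylinder at (1, 12) contributes a regular 24-gon of circumradius 7 (area = (24/2)·7.000²·sin(360°/24) = 152.19 mm²); After the difference (first − rest): starting from the 9.5×13.5 cube (128.25 mm²), the 13.5×17 cube at (-3.5, 13.5) misses the remaining region (no effect); the 11×24.5 cube at (10, 8) misses the remaining region (no effect); the r=7 cylinder at (1, 12) partially overlaps it — only the 56.83 mm² overlap (of its 152.19 mm²) is removed, clipping the outline — area = 71.42 mm²; (rotated 60° about Z; rotation is an isometry so areas/perimeters/island counts are preserved). Checking containment: the cross-section at z = 9 is a subset of the cross-section at z = 0.3.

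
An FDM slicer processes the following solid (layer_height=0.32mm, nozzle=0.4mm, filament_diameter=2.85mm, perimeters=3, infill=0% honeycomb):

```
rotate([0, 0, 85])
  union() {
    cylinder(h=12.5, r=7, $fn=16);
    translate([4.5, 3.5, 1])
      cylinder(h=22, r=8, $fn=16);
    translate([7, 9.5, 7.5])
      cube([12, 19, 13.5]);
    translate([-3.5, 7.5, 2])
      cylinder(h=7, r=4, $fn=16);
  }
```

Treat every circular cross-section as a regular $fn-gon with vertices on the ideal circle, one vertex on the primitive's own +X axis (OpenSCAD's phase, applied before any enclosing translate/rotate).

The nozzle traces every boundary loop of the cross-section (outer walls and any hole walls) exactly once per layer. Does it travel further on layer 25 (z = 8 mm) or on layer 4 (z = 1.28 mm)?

Layer 25 (z = 8): the cylinder: section is a regular 16-gon, circumradius r=7 (perimeter = 2·16·7.000·sin(180°/16) = 43.70 mm); the cylinder at (4.5, 3.5): section is a regular 16-gon, circumradius r=8 (perimeter = 2·16·8.000·sin(180°/16) = 49.94 mm); the cube at (7, 9.5) is present — its section is the full 12×19 rectangle (perimeter 62.00 mm); the r=4 cylinder at (-3.5, 7.5) gives a regular 16-gon of circumradius 4 (constant along its height) (perimeter = 2·16·4.000·sin(180°/16) = 24.97 mm); Combining (union): the regions partially overlap (shared area 109.39 mm²), so the edge portions inside another operand are dropped and the merged outline is re-measured after clipping — boundary = 119.84 mm; (rotated 85° about Z; rotation is an isometry so areas/perimeters/island counts are preserved). So its perimeter = 119.84 mm. Layer 4 (z = 1.28): the r=7 cylinder contributes a regular 16-gon of circumradius 7 (perimeter = 2·16·7.000·sin(180°/16) = 43.70 mm); the cylinder at (4.5, 3.5): section is a regular 16-gon, circumradius r=8 (perimeter = 2·16·8.000·sin(180°/16) = 49.94 mm); the cube at (7, 9.5) does not reach this height (z outside [7.5, 21]); the cylinder at (-3.5, 7.5) does not reach this height (z outside [2, 9]); Taking the union: the regions partially overlap (shared area 89.33 mm²), so the edge portions inside another operand are dropped and the merged outline is re-measured after clipping — boundary = 58.74 mm; (rotated 85° about Z; rotation is an isometry so areas/perimeters/island counts are preserved). So its perimeter = 58.74 mm. Layer 25 is larger (119.84 vs 58.74 mm).

layer 25 (z = 8 mm)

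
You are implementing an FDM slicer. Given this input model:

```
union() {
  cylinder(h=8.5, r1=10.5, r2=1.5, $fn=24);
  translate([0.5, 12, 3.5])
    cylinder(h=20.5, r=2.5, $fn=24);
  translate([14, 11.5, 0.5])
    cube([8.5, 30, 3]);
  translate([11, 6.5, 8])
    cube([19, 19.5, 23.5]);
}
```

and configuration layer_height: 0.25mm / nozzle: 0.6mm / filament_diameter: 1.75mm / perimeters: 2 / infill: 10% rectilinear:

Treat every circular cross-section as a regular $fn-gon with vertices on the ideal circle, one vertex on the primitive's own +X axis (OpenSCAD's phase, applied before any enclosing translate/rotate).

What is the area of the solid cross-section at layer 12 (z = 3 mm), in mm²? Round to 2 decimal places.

421.58 mm²

At z = 3 mm: the cone contributes a regular 24-gon of circumradius 7.324 (interpolated between r1=10.5 and r2=1.5 at t=0.353) (area = (24/2)·7.324²·sin(360°/24) = 166.58 mm²); the cylinder at (0.5, 12) does not reach this height (z outside [3.5, 24]); the cube at (14, 11.5) is present — its section is the full 8.5×30 rectangle (area 255.00 mm²); the cube at (11, 6.5) is absent (z outside [8, 31.5]); Merging all regions: the 2 present regions are separate (no shared area or edge), so areas and boundary lengths simply add and each stays a separate island — area = 421.58 mm². Overall, the cross-section has 2 separate islands. Net area = 421.58 mm².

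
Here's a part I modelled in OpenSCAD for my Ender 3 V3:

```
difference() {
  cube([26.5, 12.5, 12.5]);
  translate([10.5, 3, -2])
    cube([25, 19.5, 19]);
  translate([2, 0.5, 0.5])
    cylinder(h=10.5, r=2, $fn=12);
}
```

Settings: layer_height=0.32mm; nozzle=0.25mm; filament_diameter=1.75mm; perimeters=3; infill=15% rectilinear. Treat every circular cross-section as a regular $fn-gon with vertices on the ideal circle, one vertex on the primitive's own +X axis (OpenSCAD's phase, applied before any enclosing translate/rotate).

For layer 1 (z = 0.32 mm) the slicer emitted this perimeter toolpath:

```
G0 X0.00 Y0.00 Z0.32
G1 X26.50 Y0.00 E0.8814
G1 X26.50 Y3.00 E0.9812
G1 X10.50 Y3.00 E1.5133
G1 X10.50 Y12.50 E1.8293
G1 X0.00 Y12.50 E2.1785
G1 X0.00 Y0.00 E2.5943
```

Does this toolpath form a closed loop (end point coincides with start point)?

Start point (G0): (0.00, 0.00). End point (last G1): the path returns to the start — closed.

yes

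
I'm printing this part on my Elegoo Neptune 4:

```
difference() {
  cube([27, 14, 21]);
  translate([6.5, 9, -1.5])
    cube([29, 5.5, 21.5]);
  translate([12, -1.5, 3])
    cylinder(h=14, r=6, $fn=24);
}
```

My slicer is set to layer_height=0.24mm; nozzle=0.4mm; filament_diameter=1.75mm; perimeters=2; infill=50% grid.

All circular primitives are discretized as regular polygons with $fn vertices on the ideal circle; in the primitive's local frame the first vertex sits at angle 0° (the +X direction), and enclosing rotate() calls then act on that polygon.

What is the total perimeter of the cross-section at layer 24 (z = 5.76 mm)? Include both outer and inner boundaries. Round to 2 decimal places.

86.16 mm

At z = 5.76 mm: the 27×14 cube contributes its full rectangle (perimeter 82.00 mm); the 29×5.5 cube at (6.5, 9) contributes its full rectangle (perimeter 69.00 mm); the r=6 cylinder at (12, -1.5) gives a regular 24-gon of circumradius 6 (constant along its height) (perimeter = 2·24·6.000·sin(180°/24) = 37.59 mm); After the difference (first − rest): starting from the 27×14 cube, the 29×5.5 cube at (6.5, 9) partially overlaps it — only the 102.50 mm² overlap (of its 159.50 mm²) is removed, clipping the outline; the r=6 cylinder at (12, -1.5) partially overlaps it — only the 38.20 mm² overlap (of its 111.81 mm²) is removed, clipping the outline — boundary = 86.16 mm. Overall, the cross-section is a single solid region. Total boundary length (outer) = 86.16 mm.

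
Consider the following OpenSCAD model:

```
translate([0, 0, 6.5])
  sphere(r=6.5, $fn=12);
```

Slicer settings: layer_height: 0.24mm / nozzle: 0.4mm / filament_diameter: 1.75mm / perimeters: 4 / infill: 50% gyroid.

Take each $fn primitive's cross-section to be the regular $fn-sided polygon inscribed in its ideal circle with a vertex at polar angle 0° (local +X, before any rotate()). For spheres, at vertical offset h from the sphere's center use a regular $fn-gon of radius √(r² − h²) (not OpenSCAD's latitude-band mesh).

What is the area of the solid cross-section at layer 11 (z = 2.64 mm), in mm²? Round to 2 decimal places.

82.05 mm²

At z = 2.64 mm: the r=6.5 sphere contributes a regular 12-gon of circumradius √(6.5²−3.86²) = 5.230 (area = (12/2)·5.230²·sin(360°/12) = 82.05 mm²). Overall, the cross-section is a single solid region. Net area = 82.05 mm².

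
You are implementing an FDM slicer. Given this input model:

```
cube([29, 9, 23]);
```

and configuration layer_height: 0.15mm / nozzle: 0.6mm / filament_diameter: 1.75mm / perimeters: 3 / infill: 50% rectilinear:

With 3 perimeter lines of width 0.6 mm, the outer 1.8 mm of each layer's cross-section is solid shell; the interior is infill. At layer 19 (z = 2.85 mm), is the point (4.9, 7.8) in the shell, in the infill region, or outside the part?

shell

At z = 2.85 mm: the cube is present — its section is the full 29×9 rectangle. Overall, the cross-section is a single solid region. The nearest boundary edge runs (29.00, 9.00)→(0.00, 9.00); distance from the point to it = 1.20 mm. The point is inside the cross-section, 1.20 mm from the nearest boundary — within the 1.8 mm shell band (3 × 0.6).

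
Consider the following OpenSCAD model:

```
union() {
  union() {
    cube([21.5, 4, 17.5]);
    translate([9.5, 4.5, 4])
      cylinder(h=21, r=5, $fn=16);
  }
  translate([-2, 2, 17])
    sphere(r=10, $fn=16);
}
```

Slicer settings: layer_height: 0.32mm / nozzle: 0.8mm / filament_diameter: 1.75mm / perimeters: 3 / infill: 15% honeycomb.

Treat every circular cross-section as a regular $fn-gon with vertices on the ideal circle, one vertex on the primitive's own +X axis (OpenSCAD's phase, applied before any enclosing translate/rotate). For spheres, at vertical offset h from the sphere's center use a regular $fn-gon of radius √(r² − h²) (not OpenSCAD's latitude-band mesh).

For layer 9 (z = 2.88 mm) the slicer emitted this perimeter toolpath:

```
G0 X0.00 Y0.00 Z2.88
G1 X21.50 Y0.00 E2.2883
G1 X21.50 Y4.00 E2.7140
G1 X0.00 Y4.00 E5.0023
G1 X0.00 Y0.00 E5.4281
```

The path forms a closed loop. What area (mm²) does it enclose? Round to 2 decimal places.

Apply the shoelace formula to the sequence of (X, Y) vertices; enclosed area = 86.00 mm².

86.00 mm²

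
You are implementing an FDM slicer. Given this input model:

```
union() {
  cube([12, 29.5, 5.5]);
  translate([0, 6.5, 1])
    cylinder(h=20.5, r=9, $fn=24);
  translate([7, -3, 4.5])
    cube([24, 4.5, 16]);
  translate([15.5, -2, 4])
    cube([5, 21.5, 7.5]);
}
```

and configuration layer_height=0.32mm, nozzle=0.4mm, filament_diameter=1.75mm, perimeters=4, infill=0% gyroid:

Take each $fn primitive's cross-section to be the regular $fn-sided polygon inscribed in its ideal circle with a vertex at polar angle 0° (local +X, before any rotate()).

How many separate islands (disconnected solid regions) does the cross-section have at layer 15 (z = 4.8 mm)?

1

At z = 4.8 mm: the cube is present — its section is the full 12×29.5 rectangle; the r=9 cylinder at (0, 6.5) contributes a regular 24-gon of circumradius 9; the cube at (7, -3) is present — its section is the full 24×4.5 rectangle; the cube at (15.5, -2) (footprint 5×21.5) is included at this height; Combining (union): the regions partially overlap (shared area 140.44 mm²), so overlapping operands fuse into one piece — 1 connected region. Overall, the cross-section is a single solid region. Island count = 1.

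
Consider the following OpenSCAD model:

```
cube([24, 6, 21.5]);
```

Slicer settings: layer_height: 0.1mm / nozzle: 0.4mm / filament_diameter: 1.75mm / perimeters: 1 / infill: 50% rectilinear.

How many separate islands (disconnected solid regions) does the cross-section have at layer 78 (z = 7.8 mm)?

At z = 7.8 mm: the cube (footprint 24×6) is included at this height. Overall, the cross-section is a single solid region. Island count = 1.

1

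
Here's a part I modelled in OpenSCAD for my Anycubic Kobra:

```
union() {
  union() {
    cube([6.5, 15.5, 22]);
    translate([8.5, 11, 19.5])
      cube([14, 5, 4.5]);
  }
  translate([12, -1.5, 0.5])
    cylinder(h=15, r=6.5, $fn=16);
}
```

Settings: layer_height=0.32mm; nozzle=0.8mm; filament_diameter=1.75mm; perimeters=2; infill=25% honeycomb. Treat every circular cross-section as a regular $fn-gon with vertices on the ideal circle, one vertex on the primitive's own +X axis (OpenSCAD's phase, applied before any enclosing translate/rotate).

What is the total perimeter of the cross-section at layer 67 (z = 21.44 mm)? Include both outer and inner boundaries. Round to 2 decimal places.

82.00 mm

At z = 21.44 mm: the 6.5×15.5 cube contributes its full rectangle (perimeter 44.00 mm); the cube at (8.5, 11) is present — its section is the full 14×5 rectangle (perimeter 38.00 mm); Combining (union): the 2 present regions are separate (no shared area or edge), so areas and boundary lengths simply add and each stays a separate island — boundary = 82.00 mm; the cylinder at (12, -1.5) does not reach this height (z outside [0.5, 15.5]); Taking the union: only the result so far is present, so the union is just that shape — boundary = 82.00 mm. Overall, the cross-section has 2 separate islands. Total boundary length (outer) = 82.00 mm.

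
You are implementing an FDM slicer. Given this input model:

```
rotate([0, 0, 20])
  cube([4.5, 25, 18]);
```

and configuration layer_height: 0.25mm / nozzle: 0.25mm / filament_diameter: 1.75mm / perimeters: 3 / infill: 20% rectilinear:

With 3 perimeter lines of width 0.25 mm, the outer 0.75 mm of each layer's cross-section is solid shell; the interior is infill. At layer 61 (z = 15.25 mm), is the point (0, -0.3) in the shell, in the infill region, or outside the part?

outside

At z = 15.25 mm: the cube (footprint 4.5×25) is included at this height; (whole slice rotated 20° about Z — lengths, areas and connectivity unchanged). Overall, the cross-section is a single solid region. Undo the 20° rotation: the query point maps to (-0.103, -0.282) in the un-rotated model frame. The nearest boundary edge runs (0.00, 0.00)→(4.50, 0.00); distance from the point to it = 0.30 mm. The point is not inside any of the regions above, so it lies outside the cross-section (0.30 mm from the nearest boundary).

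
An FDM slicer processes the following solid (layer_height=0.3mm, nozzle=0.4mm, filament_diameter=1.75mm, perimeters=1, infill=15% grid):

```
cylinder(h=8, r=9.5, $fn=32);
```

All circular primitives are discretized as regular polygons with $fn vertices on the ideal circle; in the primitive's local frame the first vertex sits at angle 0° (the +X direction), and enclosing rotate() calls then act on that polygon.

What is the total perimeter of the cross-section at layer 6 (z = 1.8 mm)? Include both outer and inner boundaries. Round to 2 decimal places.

59.59 mm

At z = 1.8 mm: the cylinder: section is a regular 32-gon, circumradius r=9.5 (perimeter = 2·32·9.500·sin(180°/32) = 59.59 mm). Overall, the cross-section is a single solid region. Total boundary length (outer) = 59.59 mm.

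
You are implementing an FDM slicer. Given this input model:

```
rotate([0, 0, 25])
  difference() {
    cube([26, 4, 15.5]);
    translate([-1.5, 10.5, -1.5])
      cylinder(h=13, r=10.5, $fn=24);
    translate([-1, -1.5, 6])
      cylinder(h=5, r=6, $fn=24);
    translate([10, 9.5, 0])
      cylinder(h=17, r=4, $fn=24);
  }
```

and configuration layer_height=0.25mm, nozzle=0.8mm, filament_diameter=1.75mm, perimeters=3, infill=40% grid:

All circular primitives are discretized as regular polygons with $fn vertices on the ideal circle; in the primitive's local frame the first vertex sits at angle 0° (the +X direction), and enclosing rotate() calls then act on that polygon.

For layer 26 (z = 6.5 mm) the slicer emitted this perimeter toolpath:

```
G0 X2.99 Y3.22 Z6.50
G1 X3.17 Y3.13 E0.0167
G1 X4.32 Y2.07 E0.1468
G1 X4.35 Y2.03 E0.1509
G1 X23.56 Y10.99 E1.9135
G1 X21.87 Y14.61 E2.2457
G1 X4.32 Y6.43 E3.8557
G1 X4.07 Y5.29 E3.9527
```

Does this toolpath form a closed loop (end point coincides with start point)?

no

Start point (G0): (2.99, 3.22). End point (last G1): the path does not return to the start — open.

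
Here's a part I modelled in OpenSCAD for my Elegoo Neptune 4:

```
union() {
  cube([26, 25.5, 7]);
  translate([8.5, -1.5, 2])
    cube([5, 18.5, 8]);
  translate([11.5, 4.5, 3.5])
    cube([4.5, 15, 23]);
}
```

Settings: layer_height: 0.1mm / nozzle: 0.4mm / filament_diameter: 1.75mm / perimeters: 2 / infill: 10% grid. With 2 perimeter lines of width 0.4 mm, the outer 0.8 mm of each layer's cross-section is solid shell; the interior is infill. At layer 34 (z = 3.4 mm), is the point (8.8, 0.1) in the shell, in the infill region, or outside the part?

At z = 3.4 mm: the cube is present — its section is the full 26×25.5 rectangle; the 5×18.5 cube at (8.5, -1.5) contributes its full rectangle; the cube at (11.5, 4.5) is not intersected at this z (z outside [3.5, 26.5]); Taking the union: the regions partially overlap (shared area 85.00 mm²), so overlapping operands fuse into one piece — 1 connected region. Overall, the cross-section is a single solid region. The nearest boundary edge runs (8.50, -1.50)→(8.50, 0.00); distance from the point to it = 0.32 mm. The point is inside the cross-section, 0.32 mm from the nearest boundary — within the 0.8 mm shell band (2 × 0.4).

shell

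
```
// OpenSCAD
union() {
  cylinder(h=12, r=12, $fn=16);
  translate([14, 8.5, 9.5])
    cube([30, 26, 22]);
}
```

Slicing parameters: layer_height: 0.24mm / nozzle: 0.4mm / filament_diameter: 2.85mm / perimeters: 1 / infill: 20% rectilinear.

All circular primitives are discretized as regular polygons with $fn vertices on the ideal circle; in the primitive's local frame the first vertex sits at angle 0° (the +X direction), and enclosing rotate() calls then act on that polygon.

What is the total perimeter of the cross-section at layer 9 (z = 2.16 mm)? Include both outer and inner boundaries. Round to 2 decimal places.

At z = 2.16 mm: the r=12 cylinder gives a regular 16-gon of circumradius 12 (constant along its height) (perimeter = 2·16·12.000·sin(180°/16) = 74.91 mm); the cube at (14, 8.5) is not intersected at this z (z outside [9.5, 31.5]); Merging all regions: only the r=12 cylinder is present, so the union is just that shape — boundary = 74.91 mm. Overall, the cross-section is a single solid region. Total boundary length (outer) = 74.91 mm.

74.91 mm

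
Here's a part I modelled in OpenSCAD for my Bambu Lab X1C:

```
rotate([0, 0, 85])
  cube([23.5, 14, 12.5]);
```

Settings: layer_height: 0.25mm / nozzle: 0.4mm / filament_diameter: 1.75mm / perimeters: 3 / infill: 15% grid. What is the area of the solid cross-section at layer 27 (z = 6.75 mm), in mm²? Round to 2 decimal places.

329.00 mm²

At z = 6.75 mm: the cube (footprint 23.5×14) is included at this height (area 329.00 mm²); (rotated 85° about Z; rotation is an isometry so areas/perimeters/island counts are preserved). Overall, the cross-section is a single solid region. Net area = 329.00 mm².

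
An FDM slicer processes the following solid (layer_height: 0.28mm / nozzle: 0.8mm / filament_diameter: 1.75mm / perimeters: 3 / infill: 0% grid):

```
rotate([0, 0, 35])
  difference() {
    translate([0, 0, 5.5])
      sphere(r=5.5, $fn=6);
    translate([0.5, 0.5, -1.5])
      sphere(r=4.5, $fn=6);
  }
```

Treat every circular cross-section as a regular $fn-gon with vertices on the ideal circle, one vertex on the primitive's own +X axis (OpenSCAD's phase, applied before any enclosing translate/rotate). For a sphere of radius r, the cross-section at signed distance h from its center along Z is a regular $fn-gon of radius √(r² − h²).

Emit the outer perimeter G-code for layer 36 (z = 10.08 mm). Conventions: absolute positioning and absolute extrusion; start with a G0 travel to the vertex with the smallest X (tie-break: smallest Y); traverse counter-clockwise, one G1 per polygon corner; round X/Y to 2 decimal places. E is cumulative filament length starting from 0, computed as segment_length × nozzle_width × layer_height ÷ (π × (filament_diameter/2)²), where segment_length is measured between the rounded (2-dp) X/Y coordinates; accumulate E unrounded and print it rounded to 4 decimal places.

G0 X-2.76 Y1.29 Z10.08
G1 X-2.49 Y-1.75 E0.2842
G1 X0.27 Y-3.03 E0.5676
G1 X2.76 Y-1.29 E0.8505
G1 X2.49 Y1.75 E1.1347
G1 X-0.27 Y3.03 E1.4180
G1 X-2.76 Y1.29 E1.7009

At z = 10.08 mm: the r=5.5 sphere slices to a regular 6-gon of circumradius 3.045 (√(r²−h²) with h=4.58 from center); the sphere at (0.5, 0.5) is absent (|z−center|=11.580 > r=4.5); After the difference (first − rest): none of the subtracted shapes is present at this height, so the r=5.5 sphere is unchanged — 1 connected region; (rotated 35° about Z; rotation is an isometry so areas/perimeters/island counts are preserved). The outline is a single polygon with 6 vertices. Extrusion per mm of travel: 0.8 × 0.28 / (π × 0.875²) = 0.093128. Accumulating E over each segment gives final E = 1.7009.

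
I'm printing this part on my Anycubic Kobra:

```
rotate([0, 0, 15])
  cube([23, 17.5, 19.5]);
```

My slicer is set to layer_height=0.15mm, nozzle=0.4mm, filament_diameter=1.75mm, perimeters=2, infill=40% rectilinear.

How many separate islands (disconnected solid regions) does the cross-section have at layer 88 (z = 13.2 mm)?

At z = 13.2 mm: the 23×17.5 cube contributes its full rectangle; (whole slice rotated 15° about Z — lengths, areas and connectivity unchanged). Overall, the cross-section is a single solid region. Island count = 1.

1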